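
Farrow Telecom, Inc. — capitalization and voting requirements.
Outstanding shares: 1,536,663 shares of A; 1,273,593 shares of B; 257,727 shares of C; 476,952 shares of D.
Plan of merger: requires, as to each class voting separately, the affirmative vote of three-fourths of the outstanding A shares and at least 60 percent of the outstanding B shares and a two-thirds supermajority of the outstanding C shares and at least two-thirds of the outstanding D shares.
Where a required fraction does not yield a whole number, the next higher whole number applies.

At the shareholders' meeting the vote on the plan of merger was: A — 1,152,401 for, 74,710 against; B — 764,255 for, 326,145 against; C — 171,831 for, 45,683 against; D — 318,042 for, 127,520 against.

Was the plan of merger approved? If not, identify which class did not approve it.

Not approved — the A shares did not give the required vote.

A: 3/4 of 1536663 = 1152497.25, rounded up to 1152498; 1,152,498 required, 1,152,401 in favor — not approved.
B: 3/5 of 1273593 = 764155.80, rounded up to 764156; 764,156 required, 764,255 in favor — approved.
C: 2/3 of 257727 = 171818; 171,818 required, 171,831 in favor — approved.
D: 2/3 of 476952 = 317968; 317,968 required, 318,042 in favor — approved.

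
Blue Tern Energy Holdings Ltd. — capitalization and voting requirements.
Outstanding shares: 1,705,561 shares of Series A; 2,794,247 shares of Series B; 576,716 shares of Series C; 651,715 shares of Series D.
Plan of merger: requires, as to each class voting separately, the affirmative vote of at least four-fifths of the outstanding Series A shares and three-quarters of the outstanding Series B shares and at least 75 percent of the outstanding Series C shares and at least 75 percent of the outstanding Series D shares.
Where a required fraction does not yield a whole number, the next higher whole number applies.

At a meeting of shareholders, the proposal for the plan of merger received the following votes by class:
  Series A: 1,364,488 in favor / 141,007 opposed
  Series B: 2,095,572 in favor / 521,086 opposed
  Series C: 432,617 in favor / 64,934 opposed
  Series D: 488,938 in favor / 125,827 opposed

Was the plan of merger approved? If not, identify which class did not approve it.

Not approved — the Series B shares did not give the required vote.

Series A: 4/5 of 1705561 = 1364448.80, rounded up to 1364449; 1,364,449 required, 1,364,488 in favor — approved.
Series B: 3/4 of 2794247 = 2095685.25, rounded up to 2095686; 2,095,686 required, 2,095,572 in favor — not approved.
Series C: 3/4 of 576716 = 432537; 432,537 required, 432,617 in favor — approved.
Series D: 3/4 of 651715 = 488786.25, rounded up to 488787; 488,787 required, 488,938 in favor — approved.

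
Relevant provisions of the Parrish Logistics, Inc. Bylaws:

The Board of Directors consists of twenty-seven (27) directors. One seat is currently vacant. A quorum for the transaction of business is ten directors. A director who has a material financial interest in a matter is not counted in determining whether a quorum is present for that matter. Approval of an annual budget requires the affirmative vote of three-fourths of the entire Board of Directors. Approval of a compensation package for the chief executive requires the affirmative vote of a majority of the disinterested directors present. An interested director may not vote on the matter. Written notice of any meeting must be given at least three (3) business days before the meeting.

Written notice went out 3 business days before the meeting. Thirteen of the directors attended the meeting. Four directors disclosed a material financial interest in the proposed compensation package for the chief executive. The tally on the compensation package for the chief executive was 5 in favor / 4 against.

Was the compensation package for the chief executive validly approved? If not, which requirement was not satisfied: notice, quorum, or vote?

Invalid — quorum requirement not satisfied.

Notice: 3 business days given; 3 required (3 ≥ 3). Satisfied.
Quorum: 13 present, but the 4 interested directors do not count, leaving 9. Quorum is 10. Not satisfied.
Vote: the compensation package for the chief executive requires a majority of the disinterested directors present (13 − 4 = 9). A majority of 9 is 5, so 5 affirmative votes are needed; 5 voted in favor. Satisfied. (Moot — without a quorum no business can be validly transacted.)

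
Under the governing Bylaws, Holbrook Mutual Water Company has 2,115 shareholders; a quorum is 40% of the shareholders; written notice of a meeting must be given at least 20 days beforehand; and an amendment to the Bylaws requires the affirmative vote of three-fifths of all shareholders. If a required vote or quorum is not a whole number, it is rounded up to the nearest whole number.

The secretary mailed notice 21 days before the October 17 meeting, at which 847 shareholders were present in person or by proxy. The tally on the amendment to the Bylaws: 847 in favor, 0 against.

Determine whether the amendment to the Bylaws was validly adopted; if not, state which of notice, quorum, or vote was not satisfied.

Notice: 21 days given; 20 required. Satisfied.
Quorum: 40% of 2,115 = 846; 847 present. Satisfied.
Vote: requires three-fifths of all shareholders (2,115); 3/5 of 2115 = 1269, so 1,269 needed; 847 in favor. Not satisfied.

Invalid — vote requirement not satisfied.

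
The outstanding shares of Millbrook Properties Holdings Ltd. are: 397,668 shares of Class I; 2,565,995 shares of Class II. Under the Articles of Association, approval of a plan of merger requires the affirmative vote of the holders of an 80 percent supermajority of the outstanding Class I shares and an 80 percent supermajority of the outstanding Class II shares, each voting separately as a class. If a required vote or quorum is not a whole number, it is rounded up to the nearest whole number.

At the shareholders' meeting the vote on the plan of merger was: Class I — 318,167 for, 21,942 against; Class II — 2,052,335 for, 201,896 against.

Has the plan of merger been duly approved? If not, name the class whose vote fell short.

Not approved — the Class II shares did not give the required vote.

Class I: 4/5 of 397668 = 318134.40, rounded up to 318135; 318,135 required, 318,167 in favor — approved.
Class II: 4/5 of 2565995 = 2052796; 2,052,796 required, 2,052,335 in favor — not approved.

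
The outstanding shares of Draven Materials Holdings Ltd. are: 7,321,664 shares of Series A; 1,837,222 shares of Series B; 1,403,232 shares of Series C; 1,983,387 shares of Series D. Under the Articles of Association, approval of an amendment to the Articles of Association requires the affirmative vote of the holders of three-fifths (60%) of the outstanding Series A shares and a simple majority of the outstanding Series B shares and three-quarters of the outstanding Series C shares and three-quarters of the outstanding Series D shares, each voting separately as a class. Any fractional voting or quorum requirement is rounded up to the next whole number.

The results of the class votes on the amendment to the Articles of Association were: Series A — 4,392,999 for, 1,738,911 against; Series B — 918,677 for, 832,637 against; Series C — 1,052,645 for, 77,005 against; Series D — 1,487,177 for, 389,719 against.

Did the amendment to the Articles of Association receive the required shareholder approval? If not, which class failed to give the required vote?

Series A: 3/5 of 7321664 = 4392998.40, rounded up to 4392999; 4,392,999 required, 4,392,999 in favor — approved.
Series B: a majority of 1837222 is 918612; 918,612 required, 918,677 in favor — approved.
Series C: 3/4 of 1403232 = 1052424; 1,052,424 required, 1,052,645 in favor — approved.
Series D: 3/4 of 1983387 = 1487540.25, rounded up to 1487541; 1,487,541 required, 1,487,177 in favor — not approved.

Not approved — the Series D shares did not give the required vote.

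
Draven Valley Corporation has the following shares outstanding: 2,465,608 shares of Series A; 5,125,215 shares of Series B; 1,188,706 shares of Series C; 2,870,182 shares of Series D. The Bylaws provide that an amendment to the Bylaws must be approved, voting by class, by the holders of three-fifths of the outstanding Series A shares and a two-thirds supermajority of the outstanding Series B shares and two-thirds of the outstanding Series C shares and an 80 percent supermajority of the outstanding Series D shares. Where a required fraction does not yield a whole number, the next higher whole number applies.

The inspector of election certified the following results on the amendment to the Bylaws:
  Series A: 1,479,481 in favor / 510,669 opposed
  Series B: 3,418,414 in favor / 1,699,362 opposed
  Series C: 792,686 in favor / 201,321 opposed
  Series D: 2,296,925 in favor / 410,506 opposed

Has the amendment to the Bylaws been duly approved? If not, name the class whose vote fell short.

Approved — every class gave the required vote.

Series A: 3/5 of 2465608 = 1479364.80, rounded up to 1479365; 1,479,365 required, 1,479,481 in favor — approved.
Series B: 2/3 of 5125215 = 3416810; 3,416,810 required, 3,418,414 in favor — approved.
Series C: 2/3 of 1188706 = 792470.67, rounded up to 792471; 792,471 required, 792,686 in favor — approved.
Series D: 4/5 of 2870182 = 2296145.60, rounded up to 2296146; 2,296,146 required, 2,296,925 in favor — approved.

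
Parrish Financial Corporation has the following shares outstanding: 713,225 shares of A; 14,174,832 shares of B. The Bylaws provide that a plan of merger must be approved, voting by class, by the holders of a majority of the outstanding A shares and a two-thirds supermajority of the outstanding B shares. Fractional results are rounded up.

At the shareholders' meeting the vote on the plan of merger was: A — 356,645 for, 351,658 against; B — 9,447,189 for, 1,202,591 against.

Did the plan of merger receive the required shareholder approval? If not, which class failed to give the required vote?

Not approved — the B shares did not give the required vote.

A: a majority of 713225 is 356613; 356,613 required, 356,645 in favor — approved.
B: 2/3 of 14174832 = 9449888; 9,449,888 required, 9,447,189 in favor — not approved.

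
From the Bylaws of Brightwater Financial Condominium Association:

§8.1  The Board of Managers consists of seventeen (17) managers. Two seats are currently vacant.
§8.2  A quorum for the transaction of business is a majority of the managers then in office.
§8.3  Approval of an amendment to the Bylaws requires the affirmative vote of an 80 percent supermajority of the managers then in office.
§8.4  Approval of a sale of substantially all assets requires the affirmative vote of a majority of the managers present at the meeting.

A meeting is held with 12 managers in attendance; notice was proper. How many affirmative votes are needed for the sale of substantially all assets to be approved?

7

The sale of substantially all assets requires a majority of the managers present (12).
A majority of 12 is 7.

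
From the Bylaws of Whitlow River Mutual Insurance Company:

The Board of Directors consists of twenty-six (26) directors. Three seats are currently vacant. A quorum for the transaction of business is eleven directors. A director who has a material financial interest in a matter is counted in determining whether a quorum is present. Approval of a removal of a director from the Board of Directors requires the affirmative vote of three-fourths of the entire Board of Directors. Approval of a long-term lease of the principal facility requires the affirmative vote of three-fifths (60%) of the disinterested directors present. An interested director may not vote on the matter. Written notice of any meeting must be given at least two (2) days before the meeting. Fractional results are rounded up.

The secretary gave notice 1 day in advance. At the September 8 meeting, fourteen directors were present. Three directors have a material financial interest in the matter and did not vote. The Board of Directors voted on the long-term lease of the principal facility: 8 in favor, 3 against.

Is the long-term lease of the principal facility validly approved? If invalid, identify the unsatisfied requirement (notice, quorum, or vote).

Invalid — notice requirement not satisfied.

Notice: 1 day given; 2 required (1 < 2). Not satisfied.
Quorum: 14 present (interested directors count toward quorum); quorum is 11. Satisfied.
Vote: the long-term lease of the principal facility requires three-fifths of the disinterested directors present (14 − 3 = 11). 3/5 of 11 = 6.60, rounded up to 7, so 7 affirmative votes are needed; 8 voted in favor. Satisfied.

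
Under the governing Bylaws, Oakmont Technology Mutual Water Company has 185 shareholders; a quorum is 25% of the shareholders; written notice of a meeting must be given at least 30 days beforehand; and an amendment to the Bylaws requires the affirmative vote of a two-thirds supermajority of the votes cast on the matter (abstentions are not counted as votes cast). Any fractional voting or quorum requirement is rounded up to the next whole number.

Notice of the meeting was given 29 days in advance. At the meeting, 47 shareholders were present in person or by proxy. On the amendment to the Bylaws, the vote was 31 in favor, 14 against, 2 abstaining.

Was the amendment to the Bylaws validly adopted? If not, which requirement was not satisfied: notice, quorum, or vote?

Invalid — notice requirement not satisfied.

Notice: 29 days given; 30 required. Not satisfied.
Quorum: 25% of 185 = 46.25, rounded up to 47; 47 present. Satisfied.
Vote: requires two-thirds of the votes cast (47 − 2 abstaining = 45); 2/3 of 45 = 30, so 30 needed; 31 in favor. Satisfied.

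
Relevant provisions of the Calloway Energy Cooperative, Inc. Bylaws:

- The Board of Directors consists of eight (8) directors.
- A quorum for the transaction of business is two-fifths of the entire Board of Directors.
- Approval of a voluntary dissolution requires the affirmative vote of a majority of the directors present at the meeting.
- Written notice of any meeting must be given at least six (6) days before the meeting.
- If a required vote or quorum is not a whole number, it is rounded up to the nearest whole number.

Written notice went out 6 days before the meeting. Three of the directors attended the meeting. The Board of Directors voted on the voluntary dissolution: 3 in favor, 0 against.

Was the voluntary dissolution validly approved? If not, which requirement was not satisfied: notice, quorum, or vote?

Invalid — quorum requirement not satisfied.

Notice: 6 days given; 6 required (6 ≥ 6). Satisfied.
Quorum: 3 present; quorum is 4. Not satisfied.
Vote: the voluntary dissolution requires a majority of the directors present (3). A majority of 3 is 2, so 2 affirmative votes are needed; 3 voted in favor. Satisfied. (Moot — without a quorum no business can be validly transacted.)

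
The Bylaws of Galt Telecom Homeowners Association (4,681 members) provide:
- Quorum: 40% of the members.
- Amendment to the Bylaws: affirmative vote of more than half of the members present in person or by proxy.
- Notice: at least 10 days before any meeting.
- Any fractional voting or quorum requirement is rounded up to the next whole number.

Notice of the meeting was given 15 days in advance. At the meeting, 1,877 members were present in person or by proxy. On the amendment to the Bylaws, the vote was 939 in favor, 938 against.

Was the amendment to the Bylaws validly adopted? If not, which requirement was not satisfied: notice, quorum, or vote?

Notice: 15 days given; 10 required. Satisfied.
Quorum: 40% of 4,681 = 1,872.40, rounded up to 1,873; 1,877 present. Satisfied.
Vote: requires a majority of those present (1,877); a majority of 1877 is 939, so 939 needed; 939 in favor. Satisfied.

Valid — all requirements satisfied.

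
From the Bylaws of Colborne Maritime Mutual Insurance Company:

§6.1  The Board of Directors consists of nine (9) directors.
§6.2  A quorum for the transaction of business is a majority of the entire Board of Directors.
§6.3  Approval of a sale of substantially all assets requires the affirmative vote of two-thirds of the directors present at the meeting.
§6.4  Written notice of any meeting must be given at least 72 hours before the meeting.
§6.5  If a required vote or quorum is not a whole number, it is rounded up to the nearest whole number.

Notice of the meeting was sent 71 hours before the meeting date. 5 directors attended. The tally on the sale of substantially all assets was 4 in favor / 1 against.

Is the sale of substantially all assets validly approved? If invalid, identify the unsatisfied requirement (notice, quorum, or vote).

Invalid — notice requirement not satisfied.

Notice: 71 hours given; 72 required (71 < 72). Not satisfied.
Quorum: 5 present; quorum is 5. Satisfied.
Vote: the sale of substantially all assets requires two-thirds of the directors present (5). 2/3 of 5 = 3.33, rounded up to 4, so 4 affirmative votes are needed; 4 voted in favor. Satisfied.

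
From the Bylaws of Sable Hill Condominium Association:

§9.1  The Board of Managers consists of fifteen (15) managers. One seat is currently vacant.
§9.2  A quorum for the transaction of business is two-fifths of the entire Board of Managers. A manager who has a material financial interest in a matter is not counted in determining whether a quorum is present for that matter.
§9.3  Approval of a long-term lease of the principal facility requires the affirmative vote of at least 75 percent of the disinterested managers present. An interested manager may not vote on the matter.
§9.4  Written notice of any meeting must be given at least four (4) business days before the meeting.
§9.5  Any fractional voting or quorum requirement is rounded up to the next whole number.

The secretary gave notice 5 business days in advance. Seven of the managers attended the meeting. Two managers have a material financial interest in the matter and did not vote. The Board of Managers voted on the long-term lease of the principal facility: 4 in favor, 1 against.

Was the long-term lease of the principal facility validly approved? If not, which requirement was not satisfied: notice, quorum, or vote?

Invalid — quorum requirement not satisfied.

Notice: 5 business days given; 4 required (5 ≥ 4). Satisfied.
Quorum: 7 present, but the 2 interested managers do not count, leaving 5. Quorum is 6. Not satisfied.
Vote: the long-term lease of the principal facility requires three-fourths of the disinterested managers present (7 − 2 = 5). 3/4 of 5 = 3.75, rounded up to 4, so 4 affirmative votes are needed; 4 voted in favor. Satisfied. (Moot — without a quorum no business can be validly transacted.)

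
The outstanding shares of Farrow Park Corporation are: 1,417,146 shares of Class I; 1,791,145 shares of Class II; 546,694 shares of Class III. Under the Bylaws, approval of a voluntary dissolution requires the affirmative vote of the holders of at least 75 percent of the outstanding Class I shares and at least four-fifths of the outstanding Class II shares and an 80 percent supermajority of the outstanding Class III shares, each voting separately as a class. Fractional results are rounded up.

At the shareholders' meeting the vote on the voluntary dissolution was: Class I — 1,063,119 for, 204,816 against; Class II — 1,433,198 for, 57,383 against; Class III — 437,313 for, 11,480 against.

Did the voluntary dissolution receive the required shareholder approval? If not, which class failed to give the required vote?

Not approved — the Class III shares did not give the required vote.

Class I: 3/4 of 1417146 = 1062859.50, rounded up to 1062860; 1,062,860 required, 1,063,119 in favor — approved.
Class II: 4/5 of 1791145 = 1432916; 1,432,916 required, 1,433,198 in favor — approved.
Class III: 4/5 of 546694 = 437355.20, rounded up to 437356; 437,356 required, 437,313 in favor — not approved.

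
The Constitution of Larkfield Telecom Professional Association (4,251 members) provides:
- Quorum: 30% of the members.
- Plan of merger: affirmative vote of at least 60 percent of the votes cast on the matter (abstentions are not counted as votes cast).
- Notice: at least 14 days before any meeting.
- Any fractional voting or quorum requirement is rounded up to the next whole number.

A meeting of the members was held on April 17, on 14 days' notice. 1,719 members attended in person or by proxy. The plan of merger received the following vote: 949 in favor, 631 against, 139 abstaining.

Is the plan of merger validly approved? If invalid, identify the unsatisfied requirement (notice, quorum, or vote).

Notice: 14 days given; 14 required. Satisfied.
Quorum: 30% of 4,251 = 1,275.30, rounded up to 1,276; 1,719 present. Satisfied.
Vote: requires three-fifths of the votes cast (1,719 − 139 abstaining = 1,580); 3/5 of 1580 = 948, so 948 needed; 949 in favor. Satisfied.

Valid — all requirements satisfied.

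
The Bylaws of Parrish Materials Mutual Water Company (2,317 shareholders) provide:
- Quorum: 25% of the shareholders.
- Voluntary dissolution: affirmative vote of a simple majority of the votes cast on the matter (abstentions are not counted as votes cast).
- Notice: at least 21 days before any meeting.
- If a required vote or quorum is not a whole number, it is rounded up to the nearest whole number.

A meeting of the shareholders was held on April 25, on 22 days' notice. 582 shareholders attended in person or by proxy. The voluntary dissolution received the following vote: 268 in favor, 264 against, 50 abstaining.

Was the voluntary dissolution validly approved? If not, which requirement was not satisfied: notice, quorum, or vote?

Notice: 22 days given; 21 required. Satisfied.
Quorum: 25% of 2,317 = 579.25, rounded up to 580; 582 present. Satisfied.
Vote: requires a majority of the votes cast (582 − 50 abstaining = 532); a majority of 532 is 267, so 267 needed; 268 in favor. Satisfied.

Valid — all requirements satisfied.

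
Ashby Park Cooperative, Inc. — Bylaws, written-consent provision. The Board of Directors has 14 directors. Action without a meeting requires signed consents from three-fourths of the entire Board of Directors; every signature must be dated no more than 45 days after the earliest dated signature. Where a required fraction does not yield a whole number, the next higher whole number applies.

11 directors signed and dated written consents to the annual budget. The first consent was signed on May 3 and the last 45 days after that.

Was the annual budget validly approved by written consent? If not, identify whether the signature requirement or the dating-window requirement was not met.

Effective — both the signature and dating-window requirements are satisfied.

Signatures required: three-fourths of 14 — 3/4 of 14 = 10.50, rounded up to 11, so 11 needed; 11 signed. Sufficient.
Dating window: the latest signature is 45 days after the earliest; the limit is 45 days. Within the window.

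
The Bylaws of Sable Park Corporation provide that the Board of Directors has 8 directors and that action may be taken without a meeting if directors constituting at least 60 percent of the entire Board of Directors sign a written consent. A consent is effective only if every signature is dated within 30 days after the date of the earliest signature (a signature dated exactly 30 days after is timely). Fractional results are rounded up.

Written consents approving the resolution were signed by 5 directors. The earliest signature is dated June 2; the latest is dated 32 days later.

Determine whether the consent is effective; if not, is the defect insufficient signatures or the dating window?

Signatures required: at least 60 percent of 8 — 3/5 of 8 = 4.80, rounded up to 5, so 5 needed; 5 signed. Sufficient.
Dating window: the latest signature is 32 days after the earliest; the limit is 30 days. Outside the window.

Not effective — dating-window requirement not satisfied.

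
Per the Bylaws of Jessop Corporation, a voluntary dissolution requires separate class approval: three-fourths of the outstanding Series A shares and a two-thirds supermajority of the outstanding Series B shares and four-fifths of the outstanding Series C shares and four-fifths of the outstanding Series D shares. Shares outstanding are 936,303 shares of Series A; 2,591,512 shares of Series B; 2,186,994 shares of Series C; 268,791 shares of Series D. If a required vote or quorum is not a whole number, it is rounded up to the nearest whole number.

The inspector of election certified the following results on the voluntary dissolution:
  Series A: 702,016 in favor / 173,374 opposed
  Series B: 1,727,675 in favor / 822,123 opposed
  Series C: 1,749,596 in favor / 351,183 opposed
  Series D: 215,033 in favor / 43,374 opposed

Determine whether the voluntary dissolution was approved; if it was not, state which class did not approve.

Series A: 3/4 of 936303 = 702227.25, rounded up to 702228; 702,228 required, 702,016 in favor — not approved.
Series B: 2/3 of 2591512 = 1727674.67, rounded up to 1727675; 1,727,675 required, 1,727,675 in favor — approved.
Series C: 4/5 of 2186994 = 1749595.20, rounded up to 1749596; 1,749,596 required, 1,749,596 in favor — approved.
Series D: 4/5 of 268791 = 215032.80, rounded up to 215033; 215,033 required, 215,033 in favor — approved.

Not approved — the Series A shares did not give the required vote.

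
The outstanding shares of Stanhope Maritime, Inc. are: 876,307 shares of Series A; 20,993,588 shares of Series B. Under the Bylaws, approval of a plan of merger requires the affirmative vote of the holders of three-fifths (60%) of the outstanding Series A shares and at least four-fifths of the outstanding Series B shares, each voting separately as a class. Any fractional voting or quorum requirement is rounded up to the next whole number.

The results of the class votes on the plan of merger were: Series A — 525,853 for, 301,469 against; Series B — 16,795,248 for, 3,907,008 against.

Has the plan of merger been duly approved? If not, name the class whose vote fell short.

Approved — every class gave the required vote.

Series A: 3/5 of 876307 = 525784.20, rounded up to 525785; 525,785 required, 525,853 in favor — approved.
Series B: 4/5 of 20993588 = 16794870.40, rounded up to 16794871; 16,794,871 required, 16,795,248 in favor — approved.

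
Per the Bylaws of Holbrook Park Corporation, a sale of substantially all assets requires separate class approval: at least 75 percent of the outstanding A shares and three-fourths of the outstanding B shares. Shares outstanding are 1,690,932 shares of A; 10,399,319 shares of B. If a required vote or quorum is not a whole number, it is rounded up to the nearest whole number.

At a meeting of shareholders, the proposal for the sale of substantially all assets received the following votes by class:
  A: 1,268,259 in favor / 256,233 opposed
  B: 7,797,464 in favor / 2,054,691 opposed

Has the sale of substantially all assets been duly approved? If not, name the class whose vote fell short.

A: 3/4 of 1690932 = 1268199; 1,268,199 required, 1,268,259 in favor — approved.
B: 3/4 of 10399319 = 7799489.25, rounded up to 7799490; 7,799,490 required, 7,797,464 in favor — not approved.

Not approved — the B shares did not give the required vote.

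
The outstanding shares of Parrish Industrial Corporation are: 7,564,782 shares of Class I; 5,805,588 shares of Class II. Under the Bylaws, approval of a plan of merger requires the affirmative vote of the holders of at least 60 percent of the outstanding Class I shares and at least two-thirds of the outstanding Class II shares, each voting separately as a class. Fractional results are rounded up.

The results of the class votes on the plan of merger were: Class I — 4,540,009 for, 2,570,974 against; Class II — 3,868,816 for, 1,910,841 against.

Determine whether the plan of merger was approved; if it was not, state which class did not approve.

Class I: 3/5 of 7564782 = 4538869.20, rounded up to 4538870; 4,538,870 required, 4,540,009 in favor — approved.
Class II: 2/3 of 5805588 = 3870392; 3,870,392 required, 3,868,816 in favor — not approved.

Not approved — the Class II shares did not give the required vote.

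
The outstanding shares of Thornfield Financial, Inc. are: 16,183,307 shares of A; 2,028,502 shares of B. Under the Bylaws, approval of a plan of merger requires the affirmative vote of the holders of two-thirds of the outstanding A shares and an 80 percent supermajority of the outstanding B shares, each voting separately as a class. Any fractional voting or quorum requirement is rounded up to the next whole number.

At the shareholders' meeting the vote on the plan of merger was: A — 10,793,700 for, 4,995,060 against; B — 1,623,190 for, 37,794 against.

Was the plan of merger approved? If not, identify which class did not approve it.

A: 2/3 of 16183307 = 10788871.33, rounded up to 10788872; 10,788,872 required, 10,793,700 in favor — approved.
B: 4/5 of 2028502 = 1622801.60, rounded up to 1622802; 1,622,802 required, 1,623,190 in favor — approved.

Approved — every class gave the required vote.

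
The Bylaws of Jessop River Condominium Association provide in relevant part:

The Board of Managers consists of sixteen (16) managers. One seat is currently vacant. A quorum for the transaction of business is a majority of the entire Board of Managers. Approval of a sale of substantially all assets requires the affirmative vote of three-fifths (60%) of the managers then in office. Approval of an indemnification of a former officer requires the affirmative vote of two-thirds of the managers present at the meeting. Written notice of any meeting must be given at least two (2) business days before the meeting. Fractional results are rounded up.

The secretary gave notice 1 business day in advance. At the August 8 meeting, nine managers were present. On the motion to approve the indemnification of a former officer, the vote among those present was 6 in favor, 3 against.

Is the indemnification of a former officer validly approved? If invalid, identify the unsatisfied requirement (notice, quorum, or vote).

Invalid — notice requirement not satisfied.

Notice: 1 business day given; 2 required (1 < 2). Not satisfied.
Quorum: 9 present; quorum is 9. Satisfied.
Vote: the indemnification of a former officer requires two-thirds of the managers present (9). 2/3 of 9 = 6, so 6 affirmative votes are needed; 6 voted in favor. Satisfied.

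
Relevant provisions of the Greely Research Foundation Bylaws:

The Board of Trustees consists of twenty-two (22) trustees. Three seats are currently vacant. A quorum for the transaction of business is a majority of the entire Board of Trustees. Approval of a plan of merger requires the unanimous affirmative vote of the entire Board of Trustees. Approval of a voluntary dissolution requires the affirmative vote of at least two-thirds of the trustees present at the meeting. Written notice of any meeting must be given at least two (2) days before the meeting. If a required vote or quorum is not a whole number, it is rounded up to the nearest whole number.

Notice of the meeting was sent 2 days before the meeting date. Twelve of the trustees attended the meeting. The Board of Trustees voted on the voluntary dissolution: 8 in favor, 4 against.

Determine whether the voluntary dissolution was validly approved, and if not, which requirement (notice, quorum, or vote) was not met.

Valid — all requirements satisfied.

Notice: 2 days given; 2 required (2 ≥ 2). Satisfied.
Quorum: 12 present; quorum is 12. Satisfied.
Vote: the voluntary dissolution requires two-thirds of the trustees present (12). 2/3 of 12 = 8, so 8 affirmative votes are needed; 8 voted in favor. Satisfied.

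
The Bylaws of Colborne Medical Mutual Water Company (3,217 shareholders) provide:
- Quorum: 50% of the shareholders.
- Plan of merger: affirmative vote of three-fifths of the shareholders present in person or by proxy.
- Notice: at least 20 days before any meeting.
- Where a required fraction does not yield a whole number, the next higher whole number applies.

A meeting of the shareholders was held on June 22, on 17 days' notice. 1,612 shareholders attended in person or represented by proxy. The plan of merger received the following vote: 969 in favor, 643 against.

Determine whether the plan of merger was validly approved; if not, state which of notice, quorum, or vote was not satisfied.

Invalid — notice requirement not satisfied.

Notice: 17 days given; 20 required. Not satisfied.
Quorum: 50% of 3,217 = 1,608.50, rounded up to 1,609; 1,612 present. Satisfied.
Vote: requires three-fifths of those present (1,612); 3/5 of 1612 = 967.20, rounded up to 968, so 968 needed; 969 in favor. Satisfied.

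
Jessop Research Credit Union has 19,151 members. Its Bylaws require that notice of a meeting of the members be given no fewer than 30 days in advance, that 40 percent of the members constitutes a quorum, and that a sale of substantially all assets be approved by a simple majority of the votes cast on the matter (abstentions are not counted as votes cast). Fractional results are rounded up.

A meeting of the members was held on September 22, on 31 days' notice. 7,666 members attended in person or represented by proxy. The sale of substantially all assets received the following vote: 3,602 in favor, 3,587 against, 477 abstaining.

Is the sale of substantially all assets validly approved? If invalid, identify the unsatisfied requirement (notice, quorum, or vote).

Valid — all requirements satisfied.

Notice: 31 days given; 30 required. Satisfied.
Quorum: 40% of 19,151 = 7,660.40, rounded up to 7,661; 7,666 present. Satisfied.
Vote: requires a majority of the votes cast (7,666 − 477 abstaining = 7,189); a majority of 7189 is 3595, so 3,595 needed; 3,602 in favor. Satisfied.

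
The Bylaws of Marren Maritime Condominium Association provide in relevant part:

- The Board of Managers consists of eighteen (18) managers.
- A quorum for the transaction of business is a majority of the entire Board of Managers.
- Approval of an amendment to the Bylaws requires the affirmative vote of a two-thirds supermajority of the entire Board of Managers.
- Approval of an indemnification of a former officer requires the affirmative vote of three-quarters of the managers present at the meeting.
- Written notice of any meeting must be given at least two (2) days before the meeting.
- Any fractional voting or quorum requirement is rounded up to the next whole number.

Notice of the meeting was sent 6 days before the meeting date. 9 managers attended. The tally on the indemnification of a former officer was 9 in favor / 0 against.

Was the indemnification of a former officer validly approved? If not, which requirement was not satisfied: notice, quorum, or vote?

Notice: 6 days given; 2 required (6 ≥ 2). Satisfied.
Quorum: 9 present; quorum is 10. Not satisfied.
Vote: the indemnification of a former officer requires three-fourths of the managers present (9). 3/4 of 9 = 6.75, rounded up to 7, so 7 affirmative votes are needed; 9 voted in favor. Satisfied. (Moot — without a quorum no business can be validly transacted.)

Invalid — quorum requirement not satisfied.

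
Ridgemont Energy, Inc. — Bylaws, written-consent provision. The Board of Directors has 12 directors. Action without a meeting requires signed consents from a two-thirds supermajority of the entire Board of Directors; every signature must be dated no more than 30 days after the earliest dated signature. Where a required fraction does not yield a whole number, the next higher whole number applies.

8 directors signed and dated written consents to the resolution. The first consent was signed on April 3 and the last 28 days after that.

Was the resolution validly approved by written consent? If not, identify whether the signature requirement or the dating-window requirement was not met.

Signatures required: a two-thirds supermajority of 12 — 2/3 of 12 = 8, so 8 needed; 8 signed. Sufficient.
Dating window: the latest signature is 28 days after the earliest; the limit is 30 days. Within the window.

Effective — both the signature and dating-window requirements are satisfied.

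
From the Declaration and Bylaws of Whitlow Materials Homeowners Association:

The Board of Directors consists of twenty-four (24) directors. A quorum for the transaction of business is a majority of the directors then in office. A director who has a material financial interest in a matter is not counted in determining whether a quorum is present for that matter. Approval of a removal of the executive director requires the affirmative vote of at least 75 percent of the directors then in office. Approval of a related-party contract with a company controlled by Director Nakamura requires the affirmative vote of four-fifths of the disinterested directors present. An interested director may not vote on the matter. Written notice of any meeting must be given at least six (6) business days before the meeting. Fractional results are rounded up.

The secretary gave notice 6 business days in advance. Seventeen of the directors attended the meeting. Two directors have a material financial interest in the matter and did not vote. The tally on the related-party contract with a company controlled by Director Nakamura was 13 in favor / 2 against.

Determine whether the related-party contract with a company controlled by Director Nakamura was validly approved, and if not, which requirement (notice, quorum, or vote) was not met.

Notice: 6 business days given; 6 required (6 ≥ 6). Satisfied.
Quorum: 17 present, but the 2 interested directors do not count, leaving 15. Quorum is 13. Satisfied.
Vote: the related-party contract with a company controlled by Director Nakamura requires four-fifths of the disinterested directors present (17 − 2 = 15). 4/5 of 15 = 12, so 12 affirmative votes are needed; 13 voted in favor. Satisfied.

Valid — all requirements satisfied.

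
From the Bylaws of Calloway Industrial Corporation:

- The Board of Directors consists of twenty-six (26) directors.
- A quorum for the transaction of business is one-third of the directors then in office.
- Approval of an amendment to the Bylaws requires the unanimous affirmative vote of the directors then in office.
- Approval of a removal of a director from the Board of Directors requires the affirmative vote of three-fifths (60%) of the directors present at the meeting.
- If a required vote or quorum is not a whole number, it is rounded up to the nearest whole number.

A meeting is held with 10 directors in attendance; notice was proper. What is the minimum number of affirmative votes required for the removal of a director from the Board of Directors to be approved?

The removal of a director from the Board of Directors requires three-fifths of the directors present (10).
3/5 of 10 = 6.

6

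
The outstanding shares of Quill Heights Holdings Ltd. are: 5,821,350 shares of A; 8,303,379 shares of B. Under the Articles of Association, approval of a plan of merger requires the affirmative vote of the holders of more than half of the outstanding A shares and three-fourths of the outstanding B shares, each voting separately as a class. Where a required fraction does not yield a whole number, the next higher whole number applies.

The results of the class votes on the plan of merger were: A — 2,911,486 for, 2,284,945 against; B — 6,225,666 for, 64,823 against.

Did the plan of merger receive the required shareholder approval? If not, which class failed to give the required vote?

Not approved — the B shares did not give the required vote.

A: a majority of 5821350 is 2910676; 2,910,676 required, 2,911,486 in favor — approved.
B: 3/4 of 8303379 = 6227534.25, rounded up to 6227535; 6,227,535 required, 6,225,666 in favor — not approved.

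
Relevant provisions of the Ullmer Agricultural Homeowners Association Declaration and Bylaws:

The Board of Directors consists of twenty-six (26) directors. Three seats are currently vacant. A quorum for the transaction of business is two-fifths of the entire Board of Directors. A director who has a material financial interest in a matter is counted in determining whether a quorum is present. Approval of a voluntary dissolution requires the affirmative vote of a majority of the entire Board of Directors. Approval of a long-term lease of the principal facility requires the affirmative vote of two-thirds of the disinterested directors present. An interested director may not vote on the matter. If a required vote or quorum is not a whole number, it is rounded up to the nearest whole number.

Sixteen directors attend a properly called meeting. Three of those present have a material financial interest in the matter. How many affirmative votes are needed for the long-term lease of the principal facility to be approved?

9

The long-term lease of the principal facility requires two-thirds of the disinterested directors present (16 − 3 = 13).
2/3 of 13 = 8.67, rounded up to 9.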